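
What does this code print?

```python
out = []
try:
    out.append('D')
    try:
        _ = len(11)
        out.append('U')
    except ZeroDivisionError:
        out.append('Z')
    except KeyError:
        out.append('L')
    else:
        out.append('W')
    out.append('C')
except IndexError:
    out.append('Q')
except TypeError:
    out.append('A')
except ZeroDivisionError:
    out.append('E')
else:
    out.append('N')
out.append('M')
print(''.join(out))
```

Execution trace: 'D' (try body) → 'A' (except TypeError) → 'M' (after the try/except). Output: DAM

Answer: DAM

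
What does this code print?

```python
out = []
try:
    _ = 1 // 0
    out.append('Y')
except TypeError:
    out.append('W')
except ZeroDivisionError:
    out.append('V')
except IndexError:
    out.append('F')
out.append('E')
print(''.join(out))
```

Execution trace: 'V' (except ZeroDivisionError) → 'E' (after the try/except). Output: VE

Answer: VE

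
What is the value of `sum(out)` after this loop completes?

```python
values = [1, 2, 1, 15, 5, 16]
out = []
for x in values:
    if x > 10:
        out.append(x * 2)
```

Sum of doubled values > 10
`out` takes the values: [] → [30] → [30, 32]
So `sum(out)` = 62

Answer: 62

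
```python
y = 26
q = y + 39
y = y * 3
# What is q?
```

Trace:
`y = 26` → y = 26
`q = y + 39` → q = 65
`y = y * 3` → y = 78
So q = 65

Answer: 65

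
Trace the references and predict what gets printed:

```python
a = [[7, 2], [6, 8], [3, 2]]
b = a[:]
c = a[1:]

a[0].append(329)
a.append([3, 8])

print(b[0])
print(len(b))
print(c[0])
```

Key concept: slice with nested mutation.
Step by step:
`a = [[7, 2], [6, 8], [3, 2]]` → a = [[7, 2], [6, 8], [3, 2]]
`b = a[:]` → b = [[7, 2], [6, 8], [3, 2]]
`c = a[1:]` → c = [[6, 8], [3, 2]]
`a[0].append(329)` → a = [[7, 2, 329], [6, 8], [3, 2]]; b = [[7, 2, 329], [6, 8], [3, 2]]
`a.append([3, 8])` → a = [[7, 2, 329], [6, 8], [3, 2], [3, 8]]
`print(b[0])` → prints [7, 2, 329]
`print(len(b))` → prints 3
`print(c[0])` → prints [6, 8]

Answer:
[7, 2, 329]
3
[6, 8]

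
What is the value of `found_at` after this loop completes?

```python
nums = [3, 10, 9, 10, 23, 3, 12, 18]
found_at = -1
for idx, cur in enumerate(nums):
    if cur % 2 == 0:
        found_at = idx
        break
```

First even number index in [3, 10, 9, 10, 23, 3, 12, 18]
`found_at` takes the values: -1 → 1

Answer: 1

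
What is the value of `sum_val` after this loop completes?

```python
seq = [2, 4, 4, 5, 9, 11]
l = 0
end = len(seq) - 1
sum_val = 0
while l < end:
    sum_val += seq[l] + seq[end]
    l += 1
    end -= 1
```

Sum of pairs from ends
`sum_val` takes the values: 0 → 13 → 26 → 35

Answer: 35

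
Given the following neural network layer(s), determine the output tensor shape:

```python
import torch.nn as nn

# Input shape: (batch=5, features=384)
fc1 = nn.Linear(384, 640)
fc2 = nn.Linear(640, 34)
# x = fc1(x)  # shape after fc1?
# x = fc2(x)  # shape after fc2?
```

Input: (5, 384) -> after fc1: (5, 640) -> Output: (5, 34)

Answer: (5, 34)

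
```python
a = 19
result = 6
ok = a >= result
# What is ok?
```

Trace:
`a = 19` → a = 19
`result = 6` → result = 6
`ok = a >= result` → ok = True
So ok = True

Answer: True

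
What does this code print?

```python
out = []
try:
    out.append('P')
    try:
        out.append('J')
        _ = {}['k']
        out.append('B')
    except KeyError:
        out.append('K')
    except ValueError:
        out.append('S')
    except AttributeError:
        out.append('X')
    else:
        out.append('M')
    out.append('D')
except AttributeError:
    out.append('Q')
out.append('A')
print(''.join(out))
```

Execution trace: 'P' (try body) → 'J' (inner try body) → 'K' (inner except KeyError) → 'D' (try body, no exception) → 'A' (after the try/except). Output: PJKDA

Answer: PJKDA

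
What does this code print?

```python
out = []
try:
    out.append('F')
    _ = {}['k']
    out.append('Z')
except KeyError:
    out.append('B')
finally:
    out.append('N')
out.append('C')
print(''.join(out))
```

Execution trace: 'F' (try body) → 'B' (except KeyError) → 'N' (finally) → 'C' (after the try/except). Output: FBNC

Answer: FBNC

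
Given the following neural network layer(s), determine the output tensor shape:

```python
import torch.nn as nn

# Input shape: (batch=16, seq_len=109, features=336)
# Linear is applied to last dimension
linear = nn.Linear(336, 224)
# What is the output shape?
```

Input: (16, 109, 336) -> Output: (16, 109, 224)

Answer: (16, 109, 224)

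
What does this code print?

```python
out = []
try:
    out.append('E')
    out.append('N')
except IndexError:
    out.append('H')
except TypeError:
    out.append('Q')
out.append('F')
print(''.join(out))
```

Execution trace: 'E' (try body) → 'N' (try body, no exception) → 'F' (after the try/except). Output: ENF

Answer: ENF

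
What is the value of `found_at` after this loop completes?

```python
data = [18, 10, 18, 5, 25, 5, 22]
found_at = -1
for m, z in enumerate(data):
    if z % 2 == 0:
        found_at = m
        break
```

First even number index in [18, 10, 18, 5, 25, 5, 22]
`found_at` takes the values: -1 → 0

Answer: 0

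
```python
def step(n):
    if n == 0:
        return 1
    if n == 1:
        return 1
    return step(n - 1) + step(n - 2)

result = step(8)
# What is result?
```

Build up from base cases: step(0)=1, step(1)=1, step(2)=2, step(3)=3, step(4)=5, step(5)=8, step(6)=13, ..., step(8)=34

Answer: 34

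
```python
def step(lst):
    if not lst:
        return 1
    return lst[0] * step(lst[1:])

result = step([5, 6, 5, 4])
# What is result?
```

Product over [5, 6, 5, 4] = 5 * 6 * 5 * 4 = 600

Answer: 600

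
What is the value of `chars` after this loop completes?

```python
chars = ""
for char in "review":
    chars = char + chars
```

Reverse 'review'
`chars` takes the values: "" → "r" → "er" → "ver" → "iver" → "eiver" → "weiver"

Answer: "weiver"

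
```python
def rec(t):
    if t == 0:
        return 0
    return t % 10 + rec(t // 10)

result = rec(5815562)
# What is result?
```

Sum of digits of 5815562: 2 + 6 + 5 + 5 + 1 + 8 + 5 = 32

Answer: 32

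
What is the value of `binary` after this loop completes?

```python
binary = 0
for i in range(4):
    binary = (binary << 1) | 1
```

Build 4 consecutive 1-bits: 0b1111
`binary` takes the values: 0 → 1 → 3 → 7 → 15

Answer: 15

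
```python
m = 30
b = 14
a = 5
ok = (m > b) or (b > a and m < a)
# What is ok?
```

Trace:
`m = 30` → m = 30
`b = 14` → b = 14
`a = 5` → a = 5
`ok = (m > b) or (b > a and m < a)` → ok = True
So ok = True

Answer: True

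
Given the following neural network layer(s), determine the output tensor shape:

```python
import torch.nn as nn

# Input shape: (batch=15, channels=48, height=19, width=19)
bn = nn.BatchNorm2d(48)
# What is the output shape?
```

Input: (15, 48, 19, 19) -> Output: (15, 48, 19, 19)

Answer: (15, 48, 19, 19)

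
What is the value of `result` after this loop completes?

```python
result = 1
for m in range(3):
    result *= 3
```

3^3 = 27
`result` takes the values: 1 → 3 → 9 → 27

Answer: 27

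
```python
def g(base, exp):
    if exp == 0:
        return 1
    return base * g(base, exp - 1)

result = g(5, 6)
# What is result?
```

g(5, 6) = 5 * 5 * 5 * 5 * 5 * 5 = 15625

Answer: 15625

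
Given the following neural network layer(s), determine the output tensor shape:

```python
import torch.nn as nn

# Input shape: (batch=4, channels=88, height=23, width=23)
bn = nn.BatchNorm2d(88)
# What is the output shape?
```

Input: (4, 88, 23, 23) -> Output: (4, 88, 23, 23)

Answer: (4, 88, 23, 23)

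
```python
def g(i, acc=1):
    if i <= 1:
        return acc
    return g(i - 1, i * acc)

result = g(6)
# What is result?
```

Accumulator trace (n, acc): (6, 1) -> (5, 6) -> (4, 30) -> (3, 120) -> (2, 360) -> (1, 720) -> return 720

Answer: 720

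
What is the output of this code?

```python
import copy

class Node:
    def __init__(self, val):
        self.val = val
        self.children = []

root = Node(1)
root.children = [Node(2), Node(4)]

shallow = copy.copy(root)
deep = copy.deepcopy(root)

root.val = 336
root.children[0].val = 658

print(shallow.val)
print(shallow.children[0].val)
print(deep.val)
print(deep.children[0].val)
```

Key concept: deep copy with custom objects.
Step by step:
`root = Node(1)` → root = Node(val=1, children=[])
`root.children = [Node(2), Node(4)]` → root = Node(val=1, children=[Node(val=2, children=[]), Node(val=4, children=[])])
`shallow = copy.copy(root)` → shallow = Node(val=1, children=[Node(val=2, children=[]), Node(val=4, children=[])])
`deep = copy.deepcopy(root)` → deep = Node(val=1, children=[Node(val=2, children=[]), Node(val=4, children=[])])
`root.val = 336` → root = Node(val=336, children=[Node(val=2, children=[]), Node(val=4, children=[])])
`root.children[0].val = 658` → root = Node(val=336, children=[Node(val=658, children=[]), Node(val=4, children=[])]); shallow = Node(val=1, children=[Node(val=658, children=[]), Node(val=4, children=[])])
`print(shallow.val)` → prints 1
`print(shallow.children[0].val)` → prints 658
`print(deep.val)` → prints 1
`print(deep.children[0].val)` → prints 2

Answer:
1
658
1
2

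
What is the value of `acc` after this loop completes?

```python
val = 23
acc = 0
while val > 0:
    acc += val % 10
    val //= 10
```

Sum digits of 23
`acc` takes the values: 0 → 3 → 5

Answer: 5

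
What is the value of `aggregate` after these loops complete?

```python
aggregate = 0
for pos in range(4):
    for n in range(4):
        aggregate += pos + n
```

Sum of all pos+n for pos,n in 4x4
`aggregate` takes the values: 0 → 1 → 3 → 6 → 7 → 9 → 12 → 16 → 18 → 21 → 25 → 30 → 33 → 37 → 42 → 48

Answer: 48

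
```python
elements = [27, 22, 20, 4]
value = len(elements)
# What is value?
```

Trace:
`elements = [27, 22, 20, 4]` → elements = [27, 22, 20, 4]
`value = len(elements)` → value = 4
So value = 4

Answer: 4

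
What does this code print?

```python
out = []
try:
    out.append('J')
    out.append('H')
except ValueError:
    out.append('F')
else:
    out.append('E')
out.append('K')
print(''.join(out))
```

Execution trace: 'J' (try body) → 'H' (try body, no exception) → 'E' (else) → 'K' (after the try/except). Output: JHEK

Answer: JHEK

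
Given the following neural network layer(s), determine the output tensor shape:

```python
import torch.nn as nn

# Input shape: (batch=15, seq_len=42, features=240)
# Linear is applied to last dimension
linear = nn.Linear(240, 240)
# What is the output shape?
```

Input: (15, 42, 240) -> Output: (15, 42, 240)

Answer: (15, 42, 240)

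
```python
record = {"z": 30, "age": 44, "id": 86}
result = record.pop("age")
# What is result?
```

Trace:
`record = {"z": 30, "age": 44, "id": 86}` → record = {'z': 30, 'age': 44, 'id': 86}
`result = record.pop("age")` → record = {'z': 30, 'id': 86}; result = 44
So result = 44

Answer: 44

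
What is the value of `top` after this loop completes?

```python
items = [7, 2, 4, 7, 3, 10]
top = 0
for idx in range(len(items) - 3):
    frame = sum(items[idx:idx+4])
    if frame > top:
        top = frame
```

Max sum of 4-element window in [7, 2, 4, 7, 3, 10]
`top` takes the values: 0 → 20 → 24

Answer: 24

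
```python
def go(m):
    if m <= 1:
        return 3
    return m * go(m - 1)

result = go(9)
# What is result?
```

go(9) = 9 * 8 * 7 * 6 * 5 * 4 * 3 * 2 * 3 = 1088640

Answer: 1088640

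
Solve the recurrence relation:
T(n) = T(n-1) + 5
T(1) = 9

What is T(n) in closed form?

Unrolling: T(n) = T(1) + 5·(n-1) = 9 + 5(n-1) = 5n + 4.

Answer: T(n) = 5n + 4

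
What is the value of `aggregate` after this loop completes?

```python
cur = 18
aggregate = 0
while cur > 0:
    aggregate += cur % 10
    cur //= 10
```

Sum digits of 18
`aggregate` takes the values: 0 → 8 → 9

Answer: 9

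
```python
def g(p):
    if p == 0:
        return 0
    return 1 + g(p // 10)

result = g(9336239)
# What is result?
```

Count of digits of 9336239: 7

Answer: 7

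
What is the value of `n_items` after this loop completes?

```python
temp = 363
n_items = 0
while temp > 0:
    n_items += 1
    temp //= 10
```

Count digits by repeated division by 10
`n_items` takes the values: 0 → 1 → 2 → 3

Answer: 3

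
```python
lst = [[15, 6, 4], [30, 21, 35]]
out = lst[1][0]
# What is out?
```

Trace:
`lst = [[15, 6, 4], [30, 21, 35]]` → lst = [[15, 6, 4], [30, 21, 35]]
`out = lst[1][0]` → out = 30
So out = 30

Answer: 30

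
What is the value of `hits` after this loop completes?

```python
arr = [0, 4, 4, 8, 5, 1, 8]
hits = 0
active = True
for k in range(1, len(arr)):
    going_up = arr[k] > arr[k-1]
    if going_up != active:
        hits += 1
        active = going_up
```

Count direction changes in [0, 4, 4, 8, 5, 1, 8]
`hits` takes the values: 0 → 1 → 2 → 3 → 4

Answer: 4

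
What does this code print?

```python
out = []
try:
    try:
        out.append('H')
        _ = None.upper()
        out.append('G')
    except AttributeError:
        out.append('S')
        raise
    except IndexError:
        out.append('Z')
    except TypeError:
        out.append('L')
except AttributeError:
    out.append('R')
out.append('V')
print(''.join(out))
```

Execution trace: 'H' (inner try body) → 'S' (inner except AttributeError) → 'R' (outer except AttributeError) → 'V' (after the try/except). Output: HSRV

Answer: HSRV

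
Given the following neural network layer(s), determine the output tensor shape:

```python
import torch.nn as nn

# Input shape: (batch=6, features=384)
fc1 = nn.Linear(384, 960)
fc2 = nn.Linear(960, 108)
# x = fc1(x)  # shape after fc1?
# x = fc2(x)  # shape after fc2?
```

Input: (6, 384) -> after fc1: (6, 960) -> Output: (6, 108)

Answer: (6, 108)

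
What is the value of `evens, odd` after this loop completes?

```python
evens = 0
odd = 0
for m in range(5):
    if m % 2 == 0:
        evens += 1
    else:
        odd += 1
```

Count evens and odds in range(5)
`evens, odd` takes the values: (0, 0) → (1, 0) → (1, 1) → (2, 1) → (2, 2) → (3, 2)

Answer: 3, 2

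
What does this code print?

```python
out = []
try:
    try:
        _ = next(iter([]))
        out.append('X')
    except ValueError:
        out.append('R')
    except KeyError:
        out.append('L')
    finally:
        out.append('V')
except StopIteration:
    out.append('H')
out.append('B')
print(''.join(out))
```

Execution trace: 'V' (inner finally) → 'H' (outer except StopIteration) → 'B' (after the try/except). Output: VHB

Answer: VHB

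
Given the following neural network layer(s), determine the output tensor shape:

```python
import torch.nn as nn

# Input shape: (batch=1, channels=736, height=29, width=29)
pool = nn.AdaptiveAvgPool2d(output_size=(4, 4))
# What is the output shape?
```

Input: (1, 736, 29, 29) -> Output: (1, 736, 4, 4)

Answer: (1, 736, 4, 4)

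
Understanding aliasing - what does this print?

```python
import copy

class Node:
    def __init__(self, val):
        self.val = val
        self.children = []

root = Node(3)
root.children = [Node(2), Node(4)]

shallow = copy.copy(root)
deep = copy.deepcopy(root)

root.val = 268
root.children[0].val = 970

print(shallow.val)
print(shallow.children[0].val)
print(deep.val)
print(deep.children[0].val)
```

Key concept: deep copy with custom objects.
Step by step:
`root = Node(3)` → root = Node(val=3, children=[])
`root.children = [Node(2), Node(4)]` → root = Node(val=3, children=[Node(val=2, children=[]), Node(val=4, children=[])])
`shallow = copy.copy(root)` → shallow = Node(val=3, children=[Node(val=2, children=[]), Node(val=4, children=[])])
`deep = copy.deepcopy(root)` → deep = Node(val=3, children=[Node(val=2, children=[]), Node(val=4, children=[])])
`root.val = 268` → root = Node(val=268, children=[Node(val=2, children=[]), Node(val=4, children=[])])
`root.children[0].val = 970` → root = Node(val=268, children=[Node(val=970, children=[]), Node(val=4, children=[])]); shallow = Node(val=3, children=[Node(val=970, children=[]), Node(val=4, children=[])])
`print(shallow.val)` → prints 3
`print(shallow.children[0].val)` → prints 970
`print(deep.val)` → prints 3
`print(deep.children[0].val)` → prints 2

Answer:
3
970
3
2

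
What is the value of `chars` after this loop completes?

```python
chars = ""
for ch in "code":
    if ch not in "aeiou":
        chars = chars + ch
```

Remove vowels from 'code'
`chars` takes the values: "" → "c" → "cd"

Answer: "cd"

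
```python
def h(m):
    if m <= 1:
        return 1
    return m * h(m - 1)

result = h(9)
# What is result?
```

h(9) = 9 * 8 * 7 * 6 * 5 * 4 * 3 * 2 * 1 = 362880

Answer: 362880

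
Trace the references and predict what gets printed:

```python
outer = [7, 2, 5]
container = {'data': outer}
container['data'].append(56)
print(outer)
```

Key concept: dict holds reference to list.
Step by step:
`outer = [7, 2, 5]` → outer = [7, 2, 5]
`container = {'data': outer}` → container = {'data': [7, 2, 5]}
`container['data'].append(56)` → outer = [7, 2, 5, 56]; container = {'data': [7, 2, 5, 56]}
`print(outer)` → prints [7, 2, 5, 56]

Answer: [7, 2, 5, 56]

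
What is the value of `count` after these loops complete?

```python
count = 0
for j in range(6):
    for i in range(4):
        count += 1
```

6 * 4 = 24
`count` takes the values: 0 → 1 → 2 → 3 → 4 → 5 → 6 → 7 → 8 → 9 → 10 → 11 → 12 → 13 → 14 → 15 → 16 → 17 → 18 → 19 → 20 → 21 → 22 → 23 → 24

Answer: 24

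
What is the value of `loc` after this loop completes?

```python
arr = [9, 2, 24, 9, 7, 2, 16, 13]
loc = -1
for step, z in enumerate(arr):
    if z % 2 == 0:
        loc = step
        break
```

First even number index in [9, 2, 24, 9, 7, 2, 16, 13]
`loc` takes the values: -1 → 1

Answer: 1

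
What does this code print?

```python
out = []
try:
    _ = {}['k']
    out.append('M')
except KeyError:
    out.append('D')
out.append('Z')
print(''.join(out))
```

Execution trace: 'D' (except KeyError) → 'Z' (after the try/except). Output: DZ

Answer: DZ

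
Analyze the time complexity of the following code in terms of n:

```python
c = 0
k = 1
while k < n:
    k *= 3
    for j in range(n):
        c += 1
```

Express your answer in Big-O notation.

Each loop level contributes: log n × n. Multiplying the contributions gives O(n log n).

Answer: O(n log n)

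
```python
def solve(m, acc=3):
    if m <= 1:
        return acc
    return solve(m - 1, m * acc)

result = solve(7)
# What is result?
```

Accumulator trace (n, acc): (7, 3) -> (6, 21) -> (5, 126) -> (4, 630) -> (3, 2520) -> (2, 7560) -> (1, 15120) -> return 15120

Answer: 15120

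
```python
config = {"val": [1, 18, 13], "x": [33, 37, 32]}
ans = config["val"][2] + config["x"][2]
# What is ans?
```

Trace:
`config = {"val": [1, 18, 13], "x": [33, 37, 32]}` → config = {'val': [1, 18, 13], 'x': [33, 37, 32]}
`ans = config["val"][2] + config["x"][2]` → ans = 45
So ans = 45

Answer: 45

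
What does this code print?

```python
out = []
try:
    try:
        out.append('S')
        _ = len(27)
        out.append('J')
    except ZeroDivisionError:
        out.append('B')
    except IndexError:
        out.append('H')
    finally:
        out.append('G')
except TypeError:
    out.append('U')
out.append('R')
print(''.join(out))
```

Execution trace: 'S' (try body) → 'G' (finally) → 'U' (outer except TypeError) → 'R' (after the try/except). Output: SGUR

Answer: SGUR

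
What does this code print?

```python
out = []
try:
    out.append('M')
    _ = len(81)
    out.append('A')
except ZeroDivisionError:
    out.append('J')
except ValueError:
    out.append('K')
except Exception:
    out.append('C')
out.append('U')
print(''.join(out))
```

Execution trace: 'M' (try body) → 'C' (except Exception) → 'U' (after the try/except). Output: MCU

Answer: MCU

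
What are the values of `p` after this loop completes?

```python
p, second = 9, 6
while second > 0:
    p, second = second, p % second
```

GCD of 9 and 6
`p` takes the values: 9 → 6 → 3

Answer: 3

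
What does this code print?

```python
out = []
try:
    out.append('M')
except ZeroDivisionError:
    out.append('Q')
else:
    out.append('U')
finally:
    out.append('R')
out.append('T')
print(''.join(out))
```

Execution trace: 'M' (try body, no exception) → 'U' (else) → 'R' (finally) → 'T' (after the try/except). Output: MURT

Answer: MURT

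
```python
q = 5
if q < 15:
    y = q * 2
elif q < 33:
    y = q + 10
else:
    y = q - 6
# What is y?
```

Trace:
`q = 5` → q = 5
`if q < 15: ...` → q < 15 is True → y = 10
So y = 10

Answer: 10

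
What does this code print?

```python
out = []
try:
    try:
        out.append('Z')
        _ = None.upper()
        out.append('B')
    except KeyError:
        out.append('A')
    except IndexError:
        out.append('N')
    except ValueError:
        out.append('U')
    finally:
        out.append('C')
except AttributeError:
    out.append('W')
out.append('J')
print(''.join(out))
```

Execution trace: 'Z' (inner try body) → 'C' (inner finally) → 'W' (outer except AttributeError) → 'J' (after the try/except). Output: ZCWJ

Answer: ZCWJ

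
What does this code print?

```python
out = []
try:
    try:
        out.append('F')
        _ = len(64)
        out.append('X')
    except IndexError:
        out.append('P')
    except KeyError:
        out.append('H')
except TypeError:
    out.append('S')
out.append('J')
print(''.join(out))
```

Execution trace: 'F' (inner try body) → 'S' (outer except TypeError) → 'J' (after the try/except). Output: FSJ

Answer: FSJ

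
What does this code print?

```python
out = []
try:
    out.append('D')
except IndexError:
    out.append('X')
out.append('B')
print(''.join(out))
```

Execution trace: 'D' (try body, no exception) → 'B' (after the try/except). Output: DB

Answer: DB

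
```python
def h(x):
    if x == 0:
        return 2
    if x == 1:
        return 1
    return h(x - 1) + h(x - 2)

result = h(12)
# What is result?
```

Build up from base cases: h(0)=2, h(1)=1, h(2)=3, h(3)=4, h(4)=7, h(5)=11, h(6)=18, ..., h(12)=322

Answer: 322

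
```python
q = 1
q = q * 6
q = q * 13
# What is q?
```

Trace:
`q = 1` → q = 1
`q = q * 6` → q = 6
`q = q * 13` → q = 78
So q = 78

Answer: 78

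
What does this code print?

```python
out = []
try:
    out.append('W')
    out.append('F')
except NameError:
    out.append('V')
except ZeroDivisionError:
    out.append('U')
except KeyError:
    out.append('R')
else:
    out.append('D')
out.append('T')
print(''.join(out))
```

Execution trace: 'W' (try body) → 'F' (try body, no exception) → 'D' (else) → 'T' (after the try/except). Output: WFDT

Answer: WFDT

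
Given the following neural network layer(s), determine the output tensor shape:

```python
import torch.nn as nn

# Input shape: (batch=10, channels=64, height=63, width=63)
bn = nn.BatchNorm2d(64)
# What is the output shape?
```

Input: (10, 64, 63, 63) -> Output: (10, 64, 63, 63)

Answer: (10, 64, 63, 63)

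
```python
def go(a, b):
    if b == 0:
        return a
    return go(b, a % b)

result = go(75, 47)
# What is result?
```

go(75, 47) -> go(47, 28) -> go(28, 19) -> go(19, 9) -> go(9, 1) -> go(1, 0) -> 1

Answer: 1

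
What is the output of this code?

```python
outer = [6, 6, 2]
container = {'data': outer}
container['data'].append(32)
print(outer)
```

Key concept: dict holds reference to list.
Step by step:
`outer = [6, 6, 2]` → outer = [6, 6, 2]
`container = {'data': outer}` → container = {'data': [6, 6, 2]}
`container['data'].append(32)` → outer = [6, 6, 2, 32]; container = {'data': [6, 6, 2, 32]}
`print(outer)` → prints [6, 6, 2, 32]

Answer: [6, 6, 2, 32]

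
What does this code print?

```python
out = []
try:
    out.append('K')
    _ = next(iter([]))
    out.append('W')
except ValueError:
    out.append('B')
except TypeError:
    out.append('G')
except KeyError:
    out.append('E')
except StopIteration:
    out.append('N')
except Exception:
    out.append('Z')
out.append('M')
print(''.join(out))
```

Execution trace: 'K' (try body) → 'N' (except StopIteration) → 'M' (after the try/except). Output: KNM

Answer: KNM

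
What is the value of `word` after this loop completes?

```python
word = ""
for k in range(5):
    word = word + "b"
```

Repeat 'b' 5 times
`word` takes the values: "" → "b" → "bb" → "bbb" → "bbbb" → "bbbbb"

Answer: "bbbbb"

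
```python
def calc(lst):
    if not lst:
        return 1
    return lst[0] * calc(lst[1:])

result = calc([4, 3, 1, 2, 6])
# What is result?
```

Product over [4, 3, 1, 2, 6] = 4 * 3 * 1 * 2 * 6 = 144

Answer: 144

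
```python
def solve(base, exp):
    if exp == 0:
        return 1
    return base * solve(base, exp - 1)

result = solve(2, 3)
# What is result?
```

solve(2, 3) = 2 * 2 * 2 = 8

Answer: 8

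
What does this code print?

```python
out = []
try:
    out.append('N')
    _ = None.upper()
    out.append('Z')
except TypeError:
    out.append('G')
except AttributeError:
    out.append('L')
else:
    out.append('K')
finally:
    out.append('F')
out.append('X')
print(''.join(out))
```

Execution trace: 'N' (try body) → 'L' (except AttributeError) → 'F' (finally) → 'X' (after the try/except). Output: NLFX

Answer: NLFX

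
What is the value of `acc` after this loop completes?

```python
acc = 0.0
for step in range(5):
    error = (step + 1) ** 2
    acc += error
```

Sum of squared losses 1² + 2² + ... + 5²
`acc` takes the values: 0.0 → 1.0 → 5.0 → 14.0 → 30.0 → 55.0

Answer: 55.0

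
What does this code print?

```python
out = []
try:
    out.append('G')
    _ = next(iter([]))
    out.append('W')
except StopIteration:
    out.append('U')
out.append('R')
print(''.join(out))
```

Execution trace: 'G' (try body) → 'U' (except StopIteration) → 'R' (after the try/except). Output: GUR

Answer: GUR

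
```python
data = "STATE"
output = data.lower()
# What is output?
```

Trace:
`data = "STATE"` → data = 'STATE'
`output = data.lower()` → output = 'state'
So output = 'state'

Answer: 'state'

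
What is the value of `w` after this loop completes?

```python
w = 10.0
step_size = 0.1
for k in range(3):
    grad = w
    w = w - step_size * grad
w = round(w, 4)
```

Gradient descent: w = 10.0 * (1 - 0.1)^3
`w` takes the values: 10.0 → 9.0 → 8.1 → 7.29

Answer: 7.29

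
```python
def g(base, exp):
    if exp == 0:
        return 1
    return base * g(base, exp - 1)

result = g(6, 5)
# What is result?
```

g(6, 5) = 6 * 6 * 6 * 6 * 6 = 7776

Answer: 7776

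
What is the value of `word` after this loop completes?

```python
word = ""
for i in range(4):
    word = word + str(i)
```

Concatenate digits 0 to 3
`word` takes the values: "" → "0" → "01" → "012" → "0123"

Answer: "0123"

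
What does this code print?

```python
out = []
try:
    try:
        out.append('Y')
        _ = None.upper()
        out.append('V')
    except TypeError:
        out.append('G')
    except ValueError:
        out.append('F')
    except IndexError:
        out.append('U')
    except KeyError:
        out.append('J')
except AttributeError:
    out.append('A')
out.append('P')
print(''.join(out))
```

Execution trace: 'Y' (try body) → 'A' (outer except AttributeError) → 'P' (after the try/except). Output: YAP

Answer: YAP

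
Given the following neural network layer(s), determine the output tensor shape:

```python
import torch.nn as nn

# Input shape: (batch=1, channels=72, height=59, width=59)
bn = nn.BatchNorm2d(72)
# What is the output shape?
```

Input: (1, 72, 59, 59) -> Output: (1, 72, 59, 59)

Answer: (1, 72, 59, 59)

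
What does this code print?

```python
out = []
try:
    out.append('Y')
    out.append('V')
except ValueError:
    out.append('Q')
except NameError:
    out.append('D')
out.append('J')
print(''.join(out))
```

Execution trace: 'Y' (try body) → 'V' (try body, no exception) → 'J' (after the try/except). Output: YVJ

Answer: YVJ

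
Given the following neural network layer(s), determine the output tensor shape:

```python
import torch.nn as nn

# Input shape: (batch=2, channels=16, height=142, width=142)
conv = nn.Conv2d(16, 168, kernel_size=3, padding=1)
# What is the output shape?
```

Input: (2, 16, 142, 142) -> Output: (2, 168, 142, 142)

Answer: (2, 168, 142, 142)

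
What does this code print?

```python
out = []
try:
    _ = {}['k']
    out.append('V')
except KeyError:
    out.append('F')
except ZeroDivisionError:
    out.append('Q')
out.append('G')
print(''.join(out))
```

Execution trace: 'F' (except KeyError) → 'G' (after the try/except). Output: FG

Answer: FG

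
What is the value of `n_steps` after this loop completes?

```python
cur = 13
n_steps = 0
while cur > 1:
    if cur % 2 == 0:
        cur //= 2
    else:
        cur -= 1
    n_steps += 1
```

Steps to reduce 13 to 1
`n_steps` takes the values: 0 → 1 → 2 → 3 → 4 → 5

Answer: 5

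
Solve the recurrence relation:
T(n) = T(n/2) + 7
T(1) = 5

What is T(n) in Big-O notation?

Each step divides n by 2 and adds 7. After log_2(n) steps we reach T(1)=5. So T(n) = 7·log_2(n) + 5 = O(log n).

Answer: O(log n)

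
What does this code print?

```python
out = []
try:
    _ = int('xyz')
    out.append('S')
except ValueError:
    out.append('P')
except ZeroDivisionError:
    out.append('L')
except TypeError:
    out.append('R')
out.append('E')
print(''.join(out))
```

Execution trace: 'P' (except ValueError) → 'E' (after the try/except). Output: PE

Answer: PE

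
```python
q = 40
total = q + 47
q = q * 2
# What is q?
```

Trace:
`q = 40` → q = 40
`total = q + 47` → total = 87
`q = q * 2` → q = 80
So q = 80

Answer: 80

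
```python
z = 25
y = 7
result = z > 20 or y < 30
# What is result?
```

Trace:
`z = 25` → z = 25
`y = 7` → y = 7
`result = z > 20 or y < 30` → result = True
So result = True

Answer: True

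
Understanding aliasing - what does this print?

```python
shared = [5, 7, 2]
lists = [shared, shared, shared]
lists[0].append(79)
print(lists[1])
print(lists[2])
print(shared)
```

Key concept: list of same reference.
Step by step:
`shared = [5, 7, 2]` → shared = [5, 7, 2]
`lists = [shared, shared, shared]` → lists = [[5, 7, 2], [5, 7, 2], [5, 7, 2]]
`lists[0].append(79)` → shared = [5, 7, 2, 79]; lists = [[5, 7, 2, 79], [5, 7, 2, 79], [5, 7, 2, 79]]
`print(lists[1])` → prints [5, 7, 2, 79]
`print(lists[2])` → prints [5, 7, 2, 79]
`print(shared)` → prints [5, 7, 2, 79]

Answer:
[5, 7, 2, 79]
[5, 7, 2, 79]
[5, 7, 2, 79]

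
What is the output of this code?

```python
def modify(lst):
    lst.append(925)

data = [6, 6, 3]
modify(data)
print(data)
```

Key concept: function modifies passed list.
Step by step:
`data = [6, 6, 3]` → data = [6, 6, 3]
`modify(data)` → data = [6, 6, 3, 925]
`print(data)` → prints [6, 6, 3, 925]

Answer: [6, 6, 3, 925]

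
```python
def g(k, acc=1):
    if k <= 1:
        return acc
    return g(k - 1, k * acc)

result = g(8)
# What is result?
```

Accumulator trace (n, acc): (8, 1) -> (7, 8) -> (6, 56) -> (5, 336) -> (4, 1680) -> (3, 6720) -> (2, 20160) -> (1, 40320) -> return 40320

Answer: 40320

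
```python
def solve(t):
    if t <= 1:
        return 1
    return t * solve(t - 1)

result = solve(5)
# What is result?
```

solve(5) = 5 * 4 * 3 * 2 * 1 = 120

Answer: 120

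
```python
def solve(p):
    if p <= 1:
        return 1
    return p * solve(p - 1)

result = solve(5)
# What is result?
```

solve(5) = 5 * 4 * 3 * 2 * 1 = 120

Answer: 120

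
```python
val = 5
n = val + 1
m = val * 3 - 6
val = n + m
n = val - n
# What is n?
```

Trace:
`val = 5` → val = 5
`n = val + 1` → n = 6
`m = val * 3 - 6` → m = 9
`val = n + m` → val = 15
`n = val - n` → n = 9
So n = 9

Answer: 9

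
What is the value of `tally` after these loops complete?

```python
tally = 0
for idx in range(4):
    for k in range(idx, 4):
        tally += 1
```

Upper triangle: 4 + 3 + ... + 1
`tally` takes the values: 0 → 1 → 2 → 3 → 4 → 5 → 6 → 7 → 8 → 9 → 10

Answer: 10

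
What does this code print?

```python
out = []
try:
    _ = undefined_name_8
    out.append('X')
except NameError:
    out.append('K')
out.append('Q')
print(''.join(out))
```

Execution trace: 'K' (except NameError) → 'Q' (after the try/except). Output: KQ

Answer: KQ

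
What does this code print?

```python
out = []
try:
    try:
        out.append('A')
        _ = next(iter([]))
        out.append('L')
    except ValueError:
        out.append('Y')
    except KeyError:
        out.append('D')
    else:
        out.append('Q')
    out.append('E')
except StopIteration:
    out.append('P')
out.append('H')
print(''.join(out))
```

Execution trace: 'A' (inner try body) → 'P' (except StopIteration) → 'H' (after the try/except). Output: APH

Answer: APH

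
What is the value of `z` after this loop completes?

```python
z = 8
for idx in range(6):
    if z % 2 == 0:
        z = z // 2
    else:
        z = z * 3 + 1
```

Collatz-style transformation from 8
`z` takes the values: 8 → 4 → 2 → 1 → 4 → 2 → 1

Answer: 1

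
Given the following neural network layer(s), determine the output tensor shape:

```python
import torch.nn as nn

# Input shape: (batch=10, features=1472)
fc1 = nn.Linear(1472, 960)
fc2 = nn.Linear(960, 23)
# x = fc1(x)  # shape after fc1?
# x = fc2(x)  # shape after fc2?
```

Input: (10, 1472) -> after fc1: (10, 960) -> Output: (10, 23)

Answer: (10, 23)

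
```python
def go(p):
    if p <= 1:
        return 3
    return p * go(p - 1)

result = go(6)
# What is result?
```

go(6) = 6 * 5 * 4 * 3 * 2 * 3 = 2160

Answer: 2160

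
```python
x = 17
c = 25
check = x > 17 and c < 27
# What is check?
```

Trace:
`x = 17` → x = 17
`c = 25` → c = 25
`check = x > 17 and c < 27` → check = False
So check = False

Answer: False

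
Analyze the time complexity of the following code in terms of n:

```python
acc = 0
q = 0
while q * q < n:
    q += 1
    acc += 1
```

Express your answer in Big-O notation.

Each loop level contributes: √n. Multiplying the contributions gives O(√n).

Answer: O(√n)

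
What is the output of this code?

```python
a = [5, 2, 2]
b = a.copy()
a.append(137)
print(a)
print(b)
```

Key concept: list.copy() creates independent copy.
Step by step:
`a = [5, 2, 2]` → a = [5, 2, 2]
`b = a.copy()` → b = [5, 2, 2]
`a.append(137)` → a = [5, 2, 2, 137]
`print(a)` → prints [5, 2, 2, 137]
`print(b)` → prints [5, 2, 2]

Answer:
[5, 2, 2, 137]
[5, 2, 2]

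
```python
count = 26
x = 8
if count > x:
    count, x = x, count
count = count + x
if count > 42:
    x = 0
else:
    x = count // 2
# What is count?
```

Trace:
`count = 26` → count = 26
`x = 8` → x = 8
`if count > x: ...` → count > x is True → count = 8; x = 26
`count = count + x` → count = 34
`if count > 42: ...` → count > 42 is False, take else branch → x = 17
So count = 34

Answer: 34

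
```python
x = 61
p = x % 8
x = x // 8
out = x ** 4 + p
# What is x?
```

Trace:
`x = 61` → x = 61
`p = x % 8` → p = 5
`x = x // 8` → x = 7
`out = x ** 4 + p` → out = 2406
So x = 7

Answer: 7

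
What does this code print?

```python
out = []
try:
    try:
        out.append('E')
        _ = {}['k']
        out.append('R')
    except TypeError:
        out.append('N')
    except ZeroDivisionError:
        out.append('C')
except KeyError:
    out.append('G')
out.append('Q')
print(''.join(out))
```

Execution trace: 'E' (try body) → 'G' (outer except KeyError) → 'Q' (after the try/except). Output: EGQ

Answer: EGQ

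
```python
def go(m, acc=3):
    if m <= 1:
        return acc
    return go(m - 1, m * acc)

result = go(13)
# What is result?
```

Accumulator trace (n, acc): (13, 3) -> (12, 39) -> (11, 468) -> (10, 5148) -> (9, 51480) -> (8, 463320) -> (7, 3706560) -> (6, 25945920) -> (5, 155675520) -> (4, 778377600) -> (3, 3113510400) -> (2, 9340531200) -> (1, 18681062400) -> return 18681062400

Answer: 18681062400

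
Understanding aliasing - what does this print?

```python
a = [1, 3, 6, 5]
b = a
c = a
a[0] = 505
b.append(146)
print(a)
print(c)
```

Key concept: multiple aliases.
Step by step:
`a = [1, 3, 6, 5]` → a = [1, 3, 6, 5]
`b = a` → b = [1, 3, 6, 5] (same object as a)
`c = a` → c = [1, 3, 6, 5] (same object as a, b)
`a[0] = 505` → a = [505, 3, 6, 5] (same object as b, c); b = [505, 3, 6, 5] (same object as a, c); c = [505, 3, 6, 5] (same object as a, b)
`b.append(146)` → a = [505, 3, 6, 5, 146] (same object as b, c); b = [505, 3, 6, 5, 146] (same object as a, c); c = [505, 3, 6, 5, 146] (same object as a, b)
`print(a)` → prints [505, 3, 6, 5, 146]
`print(c)` → prints [505, 3, 6, 5, 146]

Answer:
[505, 3, 6, 5, 146]
[505, 3, 6, 5, 146]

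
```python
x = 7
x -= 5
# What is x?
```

Trace:
`x = 7` → x = 7
`x -= 5` → x = 2
So x = 2

Answer: 2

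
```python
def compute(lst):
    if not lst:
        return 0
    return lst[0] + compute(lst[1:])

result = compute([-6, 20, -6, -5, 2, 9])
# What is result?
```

(-6) + 20 + (-6) + (-5) + 2 + 9 + 0 = 14

Answer: 14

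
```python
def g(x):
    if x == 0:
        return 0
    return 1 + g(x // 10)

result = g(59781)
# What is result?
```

Count of digits of 59781: 5

Answer: 5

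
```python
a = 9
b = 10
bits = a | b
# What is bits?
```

Trace:
`a = 9` → a = 9
`b = 10` → b = 10
`bits = a | b` → bits = 11
So bits = 11

Answer: 11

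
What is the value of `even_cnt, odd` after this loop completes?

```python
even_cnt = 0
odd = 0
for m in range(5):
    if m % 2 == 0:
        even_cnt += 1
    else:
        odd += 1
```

Count evens and odds in range(5)
`even_cnt, odd` takes the values: (0, 0) → (1, 0) → (1, 1) → (2, 1) → (2, 2) → (3, 2)

Answer: 3, 2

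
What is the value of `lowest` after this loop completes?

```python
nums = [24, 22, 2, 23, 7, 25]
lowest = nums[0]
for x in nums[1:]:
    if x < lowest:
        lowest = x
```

Minimum of [24, 22, 2, 23, 7, 25]
`lowest` takes the values: 24 → 22 → 2

Answer: 2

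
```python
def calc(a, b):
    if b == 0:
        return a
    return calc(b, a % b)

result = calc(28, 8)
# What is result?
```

calc(28, 8) -> calc(8, 4) -> calc(4, 0) -> 4

Answer: 4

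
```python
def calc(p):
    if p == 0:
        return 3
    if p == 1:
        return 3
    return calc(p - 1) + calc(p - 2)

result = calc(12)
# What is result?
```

Build up from base cases: calc(0)=3, calc(1)=3, calc(2)=6, calc(3)=9, calc(4)=15, calc(5)=24, calc(6)=39, ..., calc(12)=699

Answer: 699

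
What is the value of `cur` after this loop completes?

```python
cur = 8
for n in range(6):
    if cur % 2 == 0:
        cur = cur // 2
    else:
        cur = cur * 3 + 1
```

Collatz-style transformation from 8
`cur` takes the values: 8 → 4 → 2 → 1 → 4 → 2 → 1

Answer: 1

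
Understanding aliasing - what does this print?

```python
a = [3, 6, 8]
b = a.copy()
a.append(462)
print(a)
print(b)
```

Key concept: list.copy() creates independent copy.
Step by step:
`a = [3, 6, 8]` → a = [3, 6, 8]
`b = a.copy()` → b = [3, 6, 8]
`a.append(462)` → a = [3, 6, 8, 462]
`print(a)` → prints [3, 6, 8, 462]
`print(b)` → prints [3, 6, 8]

Answer:
[3, 6, 8, 462]
[3, 6, 8]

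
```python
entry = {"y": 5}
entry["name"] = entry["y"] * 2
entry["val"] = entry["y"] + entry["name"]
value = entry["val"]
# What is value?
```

Trace:
`entry = {"y": 5}` → entry = {'y': 5}
`entry["name"] = entry["y"] * 2` → entry = {'y': 5, 'name': 10}
`entry["val"] = entry["y"] + entry["name"]` → entry = {'y': 5, 'name': 10, 'val': 15}
`value = entry["val"]` → value = 15
So value = 15

Answer: 15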